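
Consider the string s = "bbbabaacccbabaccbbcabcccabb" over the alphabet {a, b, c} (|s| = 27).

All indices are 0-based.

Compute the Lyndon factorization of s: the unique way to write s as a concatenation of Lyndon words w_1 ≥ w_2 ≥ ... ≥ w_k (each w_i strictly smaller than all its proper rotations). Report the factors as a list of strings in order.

emit factor 1: 'b' (i=0, period=1)
emit factor 2: 'b' (i=1, period=1)
emit factor 3: 'b' (i=2, period=1)
emit factor 4: 'ab' (i=3, period=2)
emit factor 5: 'aacccbabaccbbcabcccabb' (i=5, period=22)

["b", "b", "b", "ab", "aacccbabaccbbcabcccabb"]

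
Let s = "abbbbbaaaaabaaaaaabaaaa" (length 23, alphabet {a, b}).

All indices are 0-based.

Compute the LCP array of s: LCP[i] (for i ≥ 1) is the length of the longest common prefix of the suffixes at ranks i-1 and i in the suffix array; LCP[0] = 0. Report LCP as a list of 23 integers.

rank→(start, suffix):
  0 → (22, 'a')
  1 → (21, 'aa')
  2 → (20, 'aaa')
  3 → (19, 'aaaa')
  4 → (12, 'aaaaaabaaaa')
  5 → (13, 'aaaaabaaaa')
  6 → (6, 'aaaaabaaaaaabaaaa')
  7 → (14, 'aaaabaaaa')
  8 → (7, 'aaaabaaaaaabaaaa')
  9 → (15, 'aaabaaaa')
  10 → (8, 'aaabaaaaaabaaaa')
  11 → (16, 'aabaaaa')
  12 → (9, 'aabaaaaaabaaaa')
  13 → (17, 'abaaaa')
  14 → (10, 'abaaaaaabaaaa')
  15 → (0, 'abbbbbaaaaabaaaaaabaaaa')
  16 → (18, 'baaaa')
  17 → (11, 'baaaaaabaaaa')
  18 → (5, 'baaaaabaaaaaabaaaa')
  19 → (4, 'bbaaaaabaaaaaabaaaa')
  20 → (3, 'bbbaaaaabaaaaaabaaaa')
  21 → (2, 'bbbbaaaaabaaaaaabaaaa')
  22 → (1, 'bbbbbaaaaabaaaaaabaaaa')

SA = [22, 21, 20, 19, 12, 13, 6, 14, 7, 15, 8, 16, 9, 17, 10, 0, 18, 11, 5, 4, 3, 2, 1]
i: (SA[i-1],SA[i]) lcp shared
  1: (22,21) 1 'a'
  2: (21,20) 2 'aa'
  3: (20,19) 3 'aaa'
  4: (19,12) 4 'aaaa'
  5: (12,13) 5 'aaaaa'
  6: (13,6) 10 'aaaaabaaaa'
  7: (6,14) 4 'aaaa'
  8: (14,7) 9 'aaaabaaaa'
  9: (7,15) 3 'aaa'
  10: (15,8) 8 'aaabaaaa'
  11: (8,16) 2 'aa'
  12: (16,9) 7 'aabaaaa'
  13: (9,17) 1 'a'
  14: (17,10) 6 'abaaaa'
  15: (10,0) 2 'ab'
  16: (0,18) 0 ''
  17: (18,11) 5 'baaaa'
  18: (11,5) 6 'baaaaa'
  19: (5,4) 1 'b'
  20: (4,3) 2 'bb'
  21: (3,2) 3 'bbb'
  22: (2,1) 4 'bbbb'

[0, 1, 2, 3, 4, 5, 10, 4, 9, 3, 8, 2, 7, 1, 6, 2, 0, 5, 6, 1, 2, 3, 4]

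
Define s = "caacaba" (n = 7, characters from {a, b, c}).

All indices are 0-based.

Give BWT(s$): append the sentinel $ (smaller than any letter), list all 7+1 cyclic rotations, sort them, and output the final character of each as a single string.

rank  rotation  last
    0  $caacaba  a
    1  a$caacab  b
    2  aacaba$c  c
    3  aba$caac  c
    4  acaba$ca  a
    5  ba$caaca  a
    6  caacaba$  $
    7  caba$caa  a

abccaa$a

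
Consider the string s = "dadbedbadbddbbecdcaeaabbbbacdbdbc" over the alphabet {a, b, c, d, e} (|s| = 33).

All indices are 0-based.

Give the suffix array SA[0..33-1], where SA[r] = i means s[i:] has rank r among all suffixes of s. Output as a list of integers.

rank→(start, suffix):
  0 → (20, 'aabbbbacdbdbc')
  1 → (21, 'abbbbacdbdbc')
  2 → (26, 'acdbdbc')
  3 → (7, 'adbddbbecdcaeaabbbbacdbdbc')
  4 → (1, 'adbedbadbddbbecdcaeaabbbbacdbdbc')
  5 → (18, 'aeaabbbbacdbdbc')
  6 → (25, 'bacdbdbc')
  7 → (6, 'badbddbbecdcaeaabbbbacdbdbc')
  8 → (24, 'bbacdbdbc')
  9 → (23, 'bbbacdbdbc')
  10 → (22, 'bbbbacdbdbc')
  11 → (12, 'bbecdcaeaabbbbacdbdbc')
  12 → (31, 'bc')
  13 → (29, 'bdbc')
  14 → (9, 'bddbbecdcaeaabbbbacdbdbc')
  15 → (13, 'becdcaeaabbbbacdbdbc')
  16 → (3, 'bedbadbddbbecdcaeaabbbbacdbdbc')
  17 → (32, 'c')
  18 → (17, 'caeaabbbbacdbdbc')
  19 → (27, 'cdbdbc')
  20 → (15, 'cdcaeaabbbbacdbdbc')
  21 → (0, 'dadbedbadbddbbecdcaeaabbbbacdbdbc')
  22 → (5, 'dbadbddbbecdcaeaabbbbacdbdbc')
  23 → (11, 'dbbecdcaeaabbbbacdbdbc')
  24 → (30, 'dbc')
  25 → (28, 'dbdbc')
  26 → (8, 'dbddbbecdcaeaabbbbacdbdbc')
  27 → (2, 'dbedbadbddbbecdcaeaabbbbacdbdbc')
  28 → (16, 'dcaeaabbbbacdbdbc')
  29 → (10, 'ddbbecdcaeaabbbbacdbdbc')
  30 → (19, 'eaabbbbacdbdbc')
  31 → (14, 'ecdcaeaabbbbacdbdbc')
  32 → (4, 'edbadbddbbecdcaeaabbbbacdbdbc')

[20, 21, 26, 7, 1, 18, 25, 6, 24, 23, 22, 12, 31, 29, 9, 13, 3, 32, 17, 27, 15, 0, 5, 11, 30, 28, 8, 2, 16, 10, 19, 14, 4]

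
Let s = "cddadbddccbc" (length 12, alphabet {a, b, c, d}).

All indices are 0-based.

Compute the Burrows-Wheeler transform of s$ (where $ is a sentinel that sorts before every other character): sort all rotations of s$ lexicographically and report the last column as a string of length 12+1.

rank  rotation       last
    0  $cddadbddccbc  c
    1  adbddccbc$cdd  d
    2  bc$cddadbddcc  c
    3  bddccbc$cddad  d
    4  c$cddadbddccb  b
    5  cbc$cddadbddc  c
    6  ccbc$cddadbdd  d
    7  cddadbddccbc$  $
    8  dadbddccbc$cd  d
    9  dbddccbc$cdda  a
   10  dccbc$cddadbd  d
   11  ddadbddccbc$c  c
   12  ddccbc$cddadb  b

cdcdbcd$dadcb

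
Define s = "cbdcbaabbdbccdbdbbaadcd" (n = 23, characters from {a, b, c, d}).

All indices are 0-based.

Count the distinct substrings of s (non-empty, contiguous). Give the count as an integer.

245

rank | idx | suffix
   0 |   5 | aabbdbccdbdbbaadcd
   1 |  18 | aadcd
   2 |   6 | abbdbccdbdbbaadcd
   3 |  19 | adcd
   4 |   4 | baabbdbccdbdbbaadcd
   5 |  17 | baadcd
   6 |  16 | bbaadcd
   7 |   7 | bbdbccdbdbbaadcd
   8 |  10 | bccdbdbbaadcd
   9 |  14 | bdbbaadcd
  10 |   8 | bdbccdbdbbaadcd
  11 |   1 | bdcbaabbdbccdbdbbaadcd
  12 |   3 | cbaabbdbccdbdbbaadcd
  13 |   0 | cbdcbaabbdbccdbdbbaadcd
  14 |  11 | ccdbdbbaadcd
  15 |  21 | cd
  16 |  12 | cdbdbbaadcd
  17 |  22 | d
  18 |  15 | dbbaadcd
  19 |   9 | dbccdbdbbaadcd
  20 |  13 | dbdbbaadcd
  21 |   2 | dcbaabbdbccdbdbbaadcd
  22 |  20 | dcd

SA = [5, 18, 6, 19, 4, 17, 16, 7, 10, 14, 8, 1, 3, 0, 11, 21, 12, 22, 15, 9, 13, 2, 20]
rank  pair      lcp
   1  s[5:],s[18:]  2  'aa'
   2  s[18:],s[6:]  1  'a'
   3  s[6:],s[19:]  1  'a'
   4  s[19:],s[4:]  0  ''
   5  s[4:],s[17:]  3  'baa'
   6  s[17:],s[16:]  1  'b'
   7  s[16:],s[7:]  2  'bb'
   8  s[7:],s[10:]  1  'b'
   9  s[10:],s[14:]  1  'b'
  10  s[14:],s[8:]  3  'bdb'
  11  s[8:],s[1:]  2  'bd'
  12  s[1:],s[3:]  0  ''
  13  s[3:],s[0:]  2  'cb'
  14  s[0:],s[11:]  1  'c'
  15  s[11:],s[21:]  1  'c'
  16  s[21:],s[12:]  2  'cd'
  17  s[12:],s[22:]  0  ''
  18  s[22:],s[15:]  1  'd'
  19  s[15:],s[9:]  2  'db'
  20  s[9:],s[13:]  2  'db'
  21  s[13:],s[2:]  1  'd'
  22  s[2:],s[20:]  2  'dc'

n(n+1)/2 = 23·24/2 = 276
Σ LCP = 0 + 2 + 1 + 1 + 0 + 3 + 1 + 2 + 1 + 1 + 3 + 2 + 0 + 2 + 1 + 1 + 2 + 0 + 1 + 2 + 2 + 1 + 2 = 31
distinct = 276 − 31 = 245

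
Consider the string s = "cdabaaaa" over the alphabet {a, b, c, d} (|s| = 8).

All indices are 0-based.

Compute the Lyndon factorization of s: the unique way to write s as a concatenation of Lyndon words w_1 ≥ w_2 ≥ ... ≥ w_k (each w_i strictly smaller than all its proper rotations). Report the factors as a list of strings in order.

emit factor 1: 'cd' (i=0, period=2)
emit factor 2: 'ab' (i=2, period=2)
emit factor 3: 'a' (i=4, period=1)
emit factor 4: 'a' (i=5, period=1)
emit factor 5: 'a' (i=6, period=1)
emit factor 6: 'a' (i=7, period=1)

["cd", "ab", "a", "a", "a", "a"]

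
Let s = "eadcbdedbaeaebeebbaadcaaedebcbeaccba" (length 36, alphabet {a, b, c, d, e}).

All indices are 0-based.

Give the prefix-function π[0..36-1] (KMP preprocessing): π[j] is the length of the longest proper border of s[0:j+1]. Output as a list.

[0, 0, 0, 0, 0, 0, 1, 0, 0, 0, 1, 2, 1, 0, 1, 1, 0, 0, 0, 0, 0, 0, 0, 0, 1, 0, 1, 0, 0, 0, 1, 2, 0, 0, 0, 0]

π[0] = 0
j=1 s[j]='a': π[1]=0 (border '')
j=2 s[j]='d': π[2]=0 (border '')
j=3 s[j]='c': π[3]=0 (border '')
j=4 s[j]='b': π[4]=0 (border '')
j=5 s[j]='d': π[5]=0 (border '')
j=6 s[j]='e': π[6]=1 (border 'e')
j=7 s[j]='d': k: 1→0; π[7]=0 (border '')
j=8 s[j]='b': π[8]=0 (border '')
j=9 s[j]='a': π[9]=0 (border '')
j=10 s[j]='e': π[10]=1 (border 'e')
j=11 s[j]='a': π[11]=2 (border 'ea')
j=12 s[j]='e': k: 2→0; π[12]=1 (border 'e')
j=13 s[j]='b': k: 1→0; π[13]=0 (border '')
j=14 s[j]='e': π[14]=1 (border 'e')
j=15 s[j]='e': k: 1→0; π[15]=1 (border 'e')
j=16 s[j]='b': k: 1→0; π[16]=0 (border '')
j=17 s[j]='b': π[17]=0 (border '')
j=18 s[j]='a': π[18]=0 (border '')
j=19 s[j]='a': π[19]=0 (border '')
j=20 s[j]='d': π[20]=0 (border '')
j=21 s[j]='c': π[21]=0 (border '')
j=22 s[j]='a': π[22]=0 (border '')
j=23 s[j]='a': π[23]=0 (border '')
j=24 s[j]='e': π[24]=1 (border 'e')
j=25 s[j]='d': k: 1→0; π[25]=0 (border '')
j=26 s[j]='e': π[26]=1 (border 'e')
j=27 s[j]='b': k: 1→0; π[27]=0 (border '')
j=28 s[j]='c': π[28]=0 (border '')
j=29 s[j]='b': π[29]=0 (border '')
j=30 s[j]='e': π[30]=1 (border 'e')
j=31 s[j]='a': π[31]=2 (border 'ea')
j=32 s[j]='c': k: 2→0; π[32]=0 (border '')
j=33 s[j]='c': π[33]=0 (border '')
j=34 s[j]='b': π[34]=0 (border '')
j=35 s[j]='a': π[35]=0 (border '')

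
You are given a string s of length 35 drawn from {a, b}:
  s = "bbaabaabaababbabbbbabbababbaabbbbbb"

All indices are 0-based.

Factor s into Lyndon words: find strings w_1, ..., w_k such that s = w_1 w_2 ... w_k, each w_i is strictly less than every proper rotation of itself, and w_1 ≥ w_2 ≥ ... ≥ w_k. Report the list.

["b", "b", "aabaabaababbabbbbabbababbaabbbbbb"]

emit factor 1: 'b' (i=0, period=1)
emit factor 2: 'b' (i=1, period=1)
emit factor 3: 'aabaabaababbabbbbabbababbaabbbbbb' (i=2, period=33)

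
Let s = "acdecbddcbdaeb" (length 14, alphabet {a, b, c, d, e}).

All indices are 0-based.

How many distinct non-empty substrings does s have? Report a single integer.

rank | idx | suffix
   0 |   0 | acdecbddcbdaeb
   1 |  11 | aeb
   2 |  13 | b
   3 |   9 | bdaeb
   4 |   5 | bddcbdaeb
   5 |   8 | cbdaeb
   6 |   4 | cbddcbdaeb
   7 |   1 | cdecbddcbdaeb
   8 |  10 | daeb
   9 |   7 | dcbdaeb
  10 |   6 | ddcbdaeb
  11 |   2 | decbddcbdaeb
  12 |  12 | eb
  13 |   3 | ecbddcbdaeb

SA = [0, 11, 13, 9, 5, 8, 4, 1, 10, 7, 6, 2, 12, 3]
rank  pair      lcp
   1  s[0:],s[11:]  1  'a'
   2  s[11:],s[13:]  0  ''
   3  s[13:],s[9:]  1  'b'
   4  s[9:],s[5:]  2  'bd'
   5  s[5:],s[8:]  0  ''
   6  s[8:],s[4:]  3  'cbd'
   7  s[4:],s[1:]  1  'c'
   8  s[1:],s[10:]  0  ''
   9  s[10:],s[7:]  1  'd'
  10  s[7:],s[6:]  1  'd'
  11  s[6:],s[2:]  1  'd'
  12  s[2:],s[12:]  0  ''
  13  s[12:],s[3:]  1  'e'

n(n+1)/2 = 14·15/2 = 105
Σ LCP = 0 + 1 + 0 + 1 + 2 + 0 + 3 + 1 + 0 + 1 + 1 + 1 + 0 + 1 = 12
distinct = 105 − 12 = 93

93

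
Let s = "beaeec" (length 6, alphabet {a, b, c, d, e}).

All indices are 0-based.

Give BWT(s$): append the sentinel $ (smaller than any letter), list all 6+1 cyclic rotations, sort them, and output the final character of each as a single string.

rank  rotation last
    0  $beaeec  c
    1  aeec$be  e
    2  beaeec$  $
    3  c$beaee  e
    4  eaeec$b  b
    5  ec$beae  e
    6  eec$bea  a

ce$ebea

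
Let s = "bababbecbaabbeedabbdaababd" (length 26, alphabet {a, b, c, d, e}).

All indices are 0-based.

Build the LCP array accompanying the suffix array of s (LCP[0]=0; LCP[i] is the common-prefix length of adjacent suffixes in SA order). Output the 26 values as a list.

[0, 3, 1, 4, 2, 3, 4, 2, 0, 2, 3, 3, 1, 2, 3, 1, 2, 1, 2, 0, 0, 1, 2, 0, 1, 1]

sorted suffixes:
  #0 SA[0]=20  'aababd'
  #1 SA[1]=9  'aabbeedabbdaababd'
  #2 SA[2]=1  'ababbecbaabbeedabbdaababd'
  #3 SA[3]=21  'ababd'
  #4 SA[4]=16  'abbdaababd'
  #5 SA[5]=3  'abbecbaabbeedabbdaababd'
  #6 SA[6]=10  'abbeedabbdaababd'
  #7 SA[7]=23  'abd'
  #8 SA[8]=8  'baabbeedabbdaababd'
  #9 SA[9]=0  'bababbecbaabbeedabbdaababd'
  #10 SA[10]=2  'babbecbaabbeedabbdaababd'
  #11 SA[11]=22  'babd'
  #12 SA[12]=17  'bbdaababd'
  #13 SA[13]=4  'bbecbaabbeedabbdaababd'
  #14 SA[14]=11  'bbeedabbdaababd'
  #15 SA[15]=24  'bd'
  #16 SA[16]=18  'bdaababd'
  #17 SA[17]=5  'becbaabbeedabbdaababd'
  #18 SA[18]=12  'beedabbdaababd'
  #19 SA[19]=7  'cbaabbeedabbdaababd'
  #20 SA[20]=25  'd'
  #21 SA[21]=19  'daababd'
  #22 SA[22]=15  'dabbdaababd'
  #23 SA[23]=6  'ecbaabbeedabbdaababd'
  #24 SA[24]=14  'edabbdaababd'
  #25 SA[25]=13  'eedabbdaababd'

SA = [20, 9, 1, 21, 16, 3, 10, 23, 8, 0, 2, 22, 17, 4, 11, 24, 18, 5, 12, 7, 25, 19, 15, 6, 14, 13]
[i] adj suffixes → lcp
  [1] 20/9 → 3 ('aab')
  [2] 9/1 → 1 ('a')
  [3] 1/21 → 4 ('abab')
  [4] 21/16 → 2 ('ab')
  [5] 16/3 → 3 ('abb')
  [6] 3/10 → 4 ('abbe')
  [7] 10/23 → 2 ('ab')
  [8] 23/8 → 0 ('')
  [9] 8/0 → 2 ('ba')
  [10] 0/2 → 3 ('bab')
  [11] 2/22 → 3 ('bab')
  [12] 22/17 → 1 ('b')
  [13] 17/4 → 2 ('bb')
  [14] 4/11 → 3 ('bbe')
  [15] 11/24 → 1 ('b')
  [16] 24/18 → 2 ('bd')
  [17] 18/5 → 1 ('b')
  [18] 5/12 → 2 ('be')
  [19] 12/7 → 0 ('')
  [20] 7/25 → 0 ('')
  [21] 25/19 → 1 ('d')
  [22] 19/15 → 2 ('da')
  [23] 15/6 → 0 ('')
  [24] 6/14 → 1 ('e')
  [25] 14/13 → 1 ('e')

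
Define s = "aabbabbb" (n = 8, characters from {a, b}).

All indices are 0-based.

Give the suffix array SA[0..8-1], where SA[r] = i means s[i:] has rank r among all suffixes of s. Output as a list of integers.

[0, 1, 4, 7, 3, 6, 2, 5]

rank→(start, suffix):
  0 → (0, 'aabbabbb')
  1 → (1, 'abbabbb')
  2 → (4, 'abbb')
  3 → (7, 'b')
  4 → (3, 'babbb')
  5 → (6, 'bb')
  6 → (2, 'bbabbb')
  7 → (5, 'bbb')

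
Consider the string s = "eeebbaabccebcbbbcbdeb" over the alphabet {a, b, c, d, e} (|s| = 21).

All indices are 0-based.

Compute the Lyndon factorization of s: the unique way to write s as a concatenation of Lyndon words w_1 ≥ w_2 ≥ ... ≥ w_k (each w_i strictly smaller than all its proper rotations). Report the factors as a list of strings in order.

emit factor 1: 'e' (i=0, period=1)
emit factor 2: 'e' (i=1, period=1)
emit factor 3: 'e' (i=2, period=1)
emit factor 4: 'b' (i=3, period=1)
emit factor 5: 'b' (i=4, period=1)
emit factor 6: 'aabccebcbbbcbdeb' (i=5, period=16)

["e", "e", "e", "b", "b", "aabccebcbbbcbdeb"]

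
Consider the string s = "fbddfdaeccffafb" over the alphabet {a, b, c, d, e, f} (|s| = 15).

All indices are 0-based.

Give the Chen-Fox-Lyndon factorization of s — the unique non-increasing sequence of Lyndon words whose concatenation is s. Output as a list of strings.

emit factor 1: 'f' (i=0, period=1)
emit factor 2: 'bddfd' (i=1, period=5)
emit factor 3: 'aeccffafb' (i=6, period=9)

["f", "bddfd", "aeccffafb"]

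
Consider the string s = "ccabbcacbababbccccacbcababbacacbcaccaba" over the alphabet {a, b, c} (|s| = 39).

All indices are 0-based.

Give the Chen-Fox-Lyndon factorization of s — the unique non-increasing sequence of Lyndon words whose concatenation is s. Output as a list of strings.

emit factor 1: 'c' (i=0, period=1)
emit factor 2: 'c' (i=1, period=1)
emit factor 3: 'abbcacb' (i=2, period=7)
emit factor 4: 'ababbccccacbc' (i=9, period=13)
emit factor 5: 'ababbacacbcacc' (i=22, period=14)
emit factor 6: 'ab' (i=36, period=2)
emit factor 7: 'a' (i=38, period=1)

["c", "c", "abbcacb", "ababbccccacbc", "ababbacacbcacc", "ab", "a"]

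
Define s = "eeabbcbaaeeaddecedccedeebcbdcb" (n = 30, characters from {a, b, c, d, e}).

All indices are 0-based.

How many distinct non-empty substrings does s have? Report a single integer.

rank | idx | suffix
   0 |   7 | aaeeaddecedccedeebcbdcb
   1 |   2 | abbcbaaeeaddecedccedeebcbdcb
   2 |  11 | addecedccedeebcbdcb
   3 |   8 | aeeaddecedccedeebcbdcb
   4 |  29 | b
   5 |   6 | baaeeaddecedccedeebcbdcb
   6 |   3 | bbcbaaeeaddecedccedeebcbdcb
   7 |   4 | bcbaaeeaddecedccedeebcbdcb
   8 |  24 | bcbdcb
   9 |  26 | bdcb
  10 |  28 | cb
  11 |   5 | cbaaeeaddecedccedeebcbdcb
  12 |  25 | cbdcb
  13 |  18 | ccedeebcbdcb
  14 |  15 | cedccedeebcbdcb
  15 |  19 | cedeebcbdcb
  16 |  27 | dcb
  17 |  17 | dccedeebcbdcb
  18 |  12 | ddecedccedeebcbdcb
  19 |  13 | decedccedeebcbdcb
  20 |  21 | deebcbdcb
  21 |   1 | eabbcbaaeeaddecedccedeebcbdcb
  22 |  10 | eaddecedccedeebcbdcb
  23 |  23 | ebcbdcb
  24 |  14 | ecedccedeebcbdcb
  25 |  16 | edccedeebcbdcb
  26 |  20 | edeebcbdcb
  27 |   0 | eeabbcbaaeeaddecedccedeebcbdcb
  28 |   9 | eeaddecedccedeebcbdcb
  29 |  22 | eebcbdcb

SA = [7, 2, 11, 8, 29, 6, 3, 4, 24, 26, 28, 5, 25, 18, 15, 19, 27, 17, 12, 13, 21, 1, 10, 23, 14, 16, 20, 0, 9, 22]
i: (SA[i-1],SA[i]) lcp shared
  1: (7,2) 1 'a'
  2: (2,11) 1 'a'
  3: (11,8) 1 'a'
  4: (8,29) 0 ''
  5: (29,6) 1 'b'
  6: (6,3) 1 'b'
  7: (3,4) 1 'b'
  8: (4,24) 3 'bcb'
  9: (24,26) 1 'b'
  10: (26,28) 0 ''
  11: (28,5) 2 'cb'
  12: (5,25) 2 'cb'
  13: (25,18) 1 'c'
  14: (18,15) 1 'c'
  15: (15,19) 3 'ced'
  16: (19,27) 0 ''
  17: (27,17) 2 'dc'
  18: (17,12) 1 'd'
  19: (12,13) 1 'd'
  20: (13,21) 2 'de'
  21: (21,1) 0 ''
  22: (1,10) 2 'ea'
  23: (10,23) 1 'e'
  24: (23,14) 1 'e'
  25: (14,16) 1 'e'
  26: (16,20) 2 'ed'
  27: (20,0) 1 'e'
  28: (0,9) 3 'eea'
  29: (9,22) 2 'ee'

n(n+1)/2 = 30·31/2 = 465
Σ LCP = 0 + 1 + 1 + 1 + 0 + 1 + 1 + 1 + 3 + 1 + 0 + 2 + 2 + 1 + 1 + 3 + 0 + 2 + 1 + 1 + 2 + 0 + 2 + 1 + 1 + 1 + 2 + 1 + 3 + 2 = 38
distinct = 465 − 38 = 427

427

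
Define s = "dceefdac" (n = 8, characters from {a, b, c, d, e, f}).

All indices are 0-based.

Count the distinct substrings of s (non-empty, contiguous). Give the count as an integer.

rank→(start, suffix):
  0 → (6, 'ac')
  1 → (7, 'c')
  2 → (1, 'ceefdac')
  3 → (5, 'dac')
  4 → (0, 'dceefdac')
  5 → (2, 'eefdac')
  6 → (3, 'efdac')
  7 → (4, 'fdac')

SA = [6, 7, 1, 5, 0, 2, 3, 4]
i: (SA[i-1],SA[i]) lcp shared
  1: (6,7) 0 ''
  2: (7,1) 1 'c'
  3: (1,5) 0 ''
  4: (5,0) 1 'd'
  5: (0,2) 0 ''
  6: (2,3) 1 'e'
  7: (3,4) 0 ''

n(n+1)/2 = 8·9/2 = 36
Σ LCP = 0 + 0 + 1 + 0 + 1 + 0 + 1 + 0 = 3
distinct = 36 − 3 = 33

33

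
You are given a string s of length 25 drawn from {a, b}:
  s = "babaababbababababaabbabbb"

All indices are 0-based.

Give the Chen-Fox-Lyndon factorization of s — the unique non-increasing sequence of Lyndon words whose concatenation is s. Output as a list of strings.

emit factor 1: 'b' (i=0, period=1)
emit factor 2: 'ab' (i=1, period=2)
emit factor 3: 'aababbababababaabbabbb' (i=3, period=22)

["b", "ab", "aababbababababaabbabbb"]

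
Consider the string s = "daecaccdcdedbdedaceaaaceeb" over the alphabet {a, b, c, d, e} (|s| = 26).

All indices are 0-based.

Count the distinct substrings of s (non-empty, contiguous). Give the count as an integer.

rank→(start, suffix):
  0 → (19, 'aaaceeb')
  1 → (20, 'aaceeb')
  2 → (4, 'accdcdedbdedaceaaaceeb')
  3 → (16, 'aceaaaceeb')
  4 → (21, 'aceeb')
  5 → (1, 'aecaccdcdedbdedaceaaaceeb')
  6 → (25, 'b')
  7 → (12, 'bdedaceaaaceeb')
  8 → (3, 'caccdcdedbdedaceaaaceeb')
  9 → (5, 'ccdcdedbdedaceaaaceeb')
  10 → (6, 'cdcdedbdedaceaaaceeb')
  11 → (8, 'cdedbdedaceaaaceeb')
  12 → (17, 'ceaaaceeb')
  13 → (22, 'ceeb')
  14 → (15, 'daceaaaceeb')
  15 → (0, 'daecaccdcdedbdedaceaaaceeb')
  16 → (11, 'dbdedaceaaaceeb')
  17 → (7, 'dcdedbdedaceaaaceeb')
  18 → (13, 'dedaceaaaceeb')
  19 → (9, 'dedbdedaceaaaceeb')
  20 → (18, 'eaaaceeb')
  21 → (24, 'eb')
  22 → (2, 'ecaccdcdedbdedaceaaaceeb')
  23 → (14, 'edaceaaaceeb')
  24 → (10, 'edbdedaceaaaceeb')
  25 → (23, 'eeb')

SA = [19, 20, 4, 16, 21, 1, 25, 12, 3, 5, 6, 8, 17, 22, 15, 0, 11, 7, 13, 9, 18, 24, 2, 14, 10, 23]
i: (SA[i-1],SA[i]) lcp shared
  1: (19,20) 2 'aa'
  2: (20,4) 1 'a'
  3: (4,16) 2 'ac'
  4: (16,21) 3 'ace'
  5: (21,1) 1 'a'
  6: (1,25) 0 ''
  7: (25,12) 1 'b'
  8: (12,3) 0 ''
  9: (3,5) 1 'c'
  10: (5,6) 1 'c'
  11: (6,8) 2 'cd'
  12: (8,17) 1 'c'
  13: (17,22) 2 'ce'
  14: (22,15) 0 ''
  15: (15,0) 2 'da'
  16: (0,11) 1 'd'
  17: (11,7) 1 'd'
  18: (7,13) 1 'd'
  19: (13,9) 3 'ded'
  20: (9,18) 0 ''
  21: (18,24) 1 'e'
  22: (24,2) 1 'e'
  23: (2,14) 1 'e'
  24: (14,10) 2 'ed'
  25: (10,23) 1 'e'

n(n+1)/2 = 26·27/2 = 351
Σ LCP = 0 + 2 + 1 + 2 + 3 + 1 + 0 + 1 + 0 + 1 + 1 + 2 + 1 + 2 + 0 + 2 + 1 + 1 + 1 + 3 + 0 + 1 + 1 + 1 + 2 + 1 = 31
distinct = 351 − 31 = 320

320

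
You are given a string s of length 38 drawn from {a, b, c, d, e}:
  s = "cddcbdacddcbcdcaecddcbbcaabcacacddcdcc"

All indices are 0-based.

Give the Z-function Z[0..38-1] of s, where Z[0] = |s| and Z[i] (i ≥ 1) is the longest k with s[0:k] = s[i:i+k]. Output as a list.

[38, 0, 0, 1, 0, 0, 0, 5, 0, 0, 1, 0, 2, 0, 1, 0, 0, 5, 0, 0, 1, 0, 0, 1, 0, 0, 0, 1, 0, 1, 0, 4, 0, 0, 2, 0, 1, 1]

Z[0]=38
i=1: fresh scan; Z[1]=0
i=2: fresh scan; Z[2]=0
i=3: fresh scan; Z[3]=1 scan→box=[3,4)
i=4: fresh scan; Z[4]=0
i=5: fresh scan; Z[5]=0
i=6: fresh scan; Z[6]=0
i=7: fresh scan; Z[7]=5 scan→box=[7,12)
i=8: min(r-i=4, Z[1]=0)=0; Z[8]=0
i=9: min(r-i=3, Z[2]=0)=0; Z[9]=0
i=10: min(r-i=2, Z[3]=1)=1; Z[10]=1
i=11: min(r-i=1, Z[4]=0)=0; Z[11]=0
i=12: fresh scan; Z[12]=2 scan→box=[12,14)
i=13: min(r-i=1, Z[1]=0)=0; Z[13]=0
i=14: fresh scan; Z[14]=1 scan→box=[14,15)
i=15: fresh scan; Z[15]=0
i=16: fresh scan; Z[16]=0
i=17: fresh scan; Z[17]=5 scan→box=[17,22)
i=18: min(r-i=4, Z[1]=0)=0; Z[18]=0
i=19: min(r-i=3, Z[2]=0)=0; Z[19]=0
i=20: min(r-i=2, Z[3]=1)=1; Z[20]=1
i=21: min(r-i=1, Z[4]=0)=0; Z[21]=0
i=22: fresh scan; Z[22]=0
i=23: fresh scan; Z[23]=1 scan→box=[23,24)
i=24: fresh scan; Z[24]=0
i=25: fresh scan; Z[25]=0
i=26: fresh scan; Z[26]=0
i=27: fresh scan; Z[27]=1 scan→box=[27,28)
i=28: fresh scan; Z[28]=0
i=29: fresh scan; Z[29]=1 scan→box=[29,30)
i=30: fresh scan; Z[30]=0
i=31: fresh scan; Z[31]=4 scan→box=[31,35)
i=32: min(r-i=3, Z[1]=0)=0; Z[32]=0
i=33: min(r-i=2, Z[2]=0)=0; Z[33]=0
i=34: min(r-i=1, Z[3]=1)=1; Z[34]=2 scan→box=[34,36)
i=35: min(r-i=1, Z[1]=0)=0; Z[35]=0
i=36: fresh scan; Z[36]=1 scan→box=[36,37)
i=37: fresh scan; Z[37]=1 scan→box=[37,38)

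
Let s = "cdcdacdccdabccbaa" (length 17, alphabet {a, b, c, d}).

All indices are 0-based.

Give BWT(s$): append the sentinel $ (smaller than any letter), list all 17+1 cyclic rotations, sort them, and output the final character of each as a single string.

rank  rotation            last
    0  $cdcdacdccdabccbaa  a
    1  a$cdcdacdccdabccba  a
    2  aa$cdcdacdccdabccb  b
    3  abccbaa$cdcdacdccd  d
    4  acdccdabccbaa$cdcd  d
    5  baa$cdcdacdccdabcc  c
    6  bccbaa$cdcdacdccda  a
    7  cbaa$cdcdacdccdabc  c
    8  ccbaa$cdcdacdccdab  b
    9  ccdabccbaa$cdcdacd  d
   10  cdabccbaa$cdcdacdc  c
   11  cdacdccdabccbaa$cd  d
   12  cdccdabccbaa$cdcda  a
   13  cdcdacdccdabccbaa$  $
   14  dabccbaa$cdcdacdcc  c
   15  dacdccdabccbaa$cdc  c
   16  dccdabccbaa$cdcdac  c
   17  dcdacdccdabccbaa$c  c

aabddcacbdcda$cccc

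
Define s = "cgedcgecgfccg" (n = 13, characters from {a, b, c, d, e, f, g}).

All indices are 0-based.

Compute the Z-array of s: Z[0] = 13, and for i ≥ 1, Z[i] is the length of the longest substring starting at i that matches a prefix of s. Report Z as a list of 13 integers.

[13, 0, 0, 0, 3, 0, 0, 2, 0, 0, 1, 2, 0]

Z[0]=13
i=1: outside box; Z[1]=0
i=2: outside box; Z[2]=0
i=3: outside box; Z[3]=0
i=4: outside box; Z[4]=3 grow→box=[4,7)
i=5: min(r-i=2, Z[1]=0)=0; Z[5]=0
i=6: min(r-i=1, Z[2]=0)=0; Z[6]=0
i=7: outside box; Z[7]=2 grow→box=[7,9)
i=8: min(r-i=1, Z[1]=0)=0; Z[8]=0
i=9: outside box; Z[9]=0
i=10: outside box; Z[10]=1 grow→box=[10,11)
i=11: outside box; Z[11]=2 grow→box=[11,13)
i=12: min(r-i=1, Z[1]=0)=0; Z[12]=0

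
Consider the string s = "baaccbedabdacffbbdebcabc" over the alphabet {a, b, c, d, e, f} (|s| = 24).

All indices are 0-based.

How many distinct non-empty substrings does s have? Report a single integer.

277

rank→(start, suffix):
  0 → (1, 'aaccbedabdacffbbdebcabc')
  1 → (21, 'abc')
  2 → (8, 'abdacffbbdebcabc')
  3 → (2, 'accbedabdacffbbdebcabc')
  4 → (11, 'acffbbdebcabc')
  5 → (0, 'baaccbedabdacffbbdebcabc')
  6 → (15, 'bbdebcabc')
  7 → (22, 'bc')
  8 → (19, 'bcabc')
  9 → (9, 'bdacffbbdebcabc')
  10 → (16, 'bdebcabc')
  11 → (5, 'bedabdacffbbdebcabc')
  12 → (23, 'c')
  13 → (20, 'cabc')
  14 → (4, 'cbedabdacffbbdebcabc')
  15 → (3, 'ccbedabdacffbbdebcabc')
  16 → (12, 'cffbbdebcabc')
  17 → (7, 'dabdacffbbdebcabc')
  18 → (10, 'dacffbbdebcabc')
  19 → (17, 'debcabc')
  20 → (18, 'ebcabc')
  21 → (6, 'edabdacffbbdebcabc')
  22 → (14, 'fbbdebcabc')
  23 → (13, 'ffbbdebcabc')

SA = [1, 21, 8, 2, 11, 0, 15, 22, 19, 9, 16, 5, 23, 20, 4, 3, 12, 7, 10, 17, 18, 6, 14, 13]
[i] adj suffixes → lcp
  [1] 1/21 → 1 ('a')
  [2] 21/8 → 2 ('ab')
  [3] 8/2 → 1 ('a')
  [4] 2/11 → 2 ('ac')
  [5] 11/0 → 0 ('')
  [6] 0/15 → 1 ('b')
  [7] 15/22 → 1 ('b')
  [8] 22/19 → 2 ('bc')
  [9] 19/9 → 1 ('b')
  [10] 9/16 → 2 ('bd')
  [11] 16/5 → 1 ('b')
  [12] 5/23 → 0 ('')
  [13] 23/20 → 1 ('c')
  [14] 20/4 → 1 ('c')
  [15] 4/3 → 1 ('c')
  [16] 3/12 → 1 ('c')
  [17] 12/7 → 0 ('')
  [18] 7/10 → 2 ('da')
  [19] 10/17 → 1 ('d')
  [20] 17/18 → 0 ('')
  [21] 18/6 → 1 ('e')
  [22] 6/14 → 0 ('')
  [23] 14/13 → 1 ('f')

n(n+1)/2 = 24·25/2 = 300
Σ LCP = 0 + 1 + 2 + 1 + 2 + 0 + 1 + 1 + 2 + 1 + 2 + 1 + 0 + 1 + 1 + 1 + 1 + 0 + 2 + 1 + 0 + 1 + 0 + 1 = 23
distinct = 300 − 23 = 277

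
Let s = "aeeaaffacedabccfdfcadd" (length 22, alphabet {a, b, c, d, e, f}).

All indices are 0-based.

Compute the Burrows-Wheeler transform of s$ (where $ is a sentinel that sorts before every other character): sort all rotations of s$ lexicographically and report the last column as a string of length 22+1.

dedfc$aafbacdeafecafdca

rank  rotation                 last
    0  $aeeaaffacedabccfdfcadd  d
    1  aaffacedabccfdfcadd$aee  e
    2  abccfdfcadd$aeeaaffaced  d
    3  acedabccfdfcadd$aeeaaff  f
    4  add$aeeaaffacedabccfdfc  c
    5  aeeaaffacedabccfdfcadd$  $
    6  affacedabccfdfcadd$aeea  a
    7  bccfdfcadd$aeeaaffaceda  a
    8  cadd$aeeaaffacedabccfdf  f
    9  ccfdfcadd$aeeaaffacedab  b
   10  cedabccfdfcadd$aeeaaffa  a
   11  cfdfcadd$aeeaaffacedabc  c
   12  d$aeeaaffacedabccfdfcad  d
   13  dabccfdfcadd$aeeaafface  e
   14  dd$aeeaaffacedabccfdfca  a
   15  dfcadd$aeeaaffacedabccf  f
   16  eaaffacedabccfdfcadd$ae  e
   17  edabccfdfcadd$aeeaaffac  c
   18  eeaaffacedabccfdfcadd$a  a
   19  facedabccfdfcadd$aeeaaf  f
   20  fcadd$aeeaaffacedabccfd  d
   21  fdfcadd$aeeaaffacedabcc  c
   22  ffacedabccfdfcadd$aeeaa  a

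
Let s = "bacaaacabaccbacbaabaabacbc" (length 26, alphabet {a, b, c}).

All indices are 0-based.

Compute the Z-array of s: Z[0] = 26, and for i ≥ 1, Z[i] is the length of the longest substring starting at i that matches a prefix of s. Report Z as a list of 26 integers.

Z[0]=26
i=1: i≥r, start 0; Z[1]=0
i=2: i≥r, start 0; Z[2]=0
i=3: i≥r, start 0; Z[3]=0
i=4: i≥r, start 0; Z[4]=0
i=5: i≥r, start 0; Z[5]=0
i=6: i≥r, start 0; Z[6]=0
i=7: i≥r, start 0; Z[7]=0
i=8: i≥r, start 0; Z[8]=3 scan→box=[8,11)
i=9: min(r-i=2, Z[1]=0)=0; Z[9]=0
i=10: min(r-i=1, Z[2]=0)=0; Z[10]=0
i=11: i≥r, start 0; Z[11]=0
i=12: i≥r, start 0; Z[12]=3 scan→box=[12,15)
i=13: min(r-i=2, Z[1]=0)=0; Z[13]=0
i=14: min(r-i=1, Z[2]=0)=0; Z[14]=0
i=15: i≥r, start 0; Z[15]=2 scan→box=[15,17)
i=16: min(r-i=1, Z[1]=0)=0; Z[16]=0
i=17: i≥r, start 0; Z[17]=0
i=18: i≥r, start 0; Z[18]=2 scan→box=[18,20)
i=19: min(r-i=1, Z[1]=0)=0; Z[19]=0
i=20: i≥r, start 0; Z[20]=0
i=21: i≥r, start 0; Z[21]=3 scan→box=[21,24)
i=22: min(r-i=2, Z[1]=0)=0; Z[22]=0
i=23: min(r-i=1, Z[2]=0)=0; Z[23]=0
i=24: i≥r, start 0; Z[24]=1 scan→box=[24,25)
i=25: i≥r, start 0; Z[25]=0

[26, 0, 0, 0, 0, 0, 0, 0, 3, 0, 0, 0, 3, 0, 0, 2, 0, 0, 2, 0, 0, 3, 0, 0, 1, 0]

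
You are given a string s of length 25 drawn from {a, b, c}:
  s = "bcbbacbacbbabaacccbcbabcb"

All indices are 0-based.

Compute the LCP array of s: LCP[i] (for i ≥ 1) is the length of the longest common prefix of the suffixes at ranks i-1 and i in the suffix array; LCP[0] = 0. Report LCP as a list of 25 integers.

sorted suffixes:
  #0 SA[0]=13  'aacccbcbabcb'
  #1 SA[1]=11  'abaacccbcbabcb'
  #2 SA[2]=21  'abcb'
  #3 SA[3]=4  'acbacbbabaacccbcbabcb'
  #4 SA[4]=7  'acbbabaacccbcbabcb'
  #5 SA[5]=14  'acccbcbabcb'
  #6 SA[6]=24  'b'
  #7 SA[7]=12  'baacccbcbabcb'
  #8 SA[8]=10  'babaacccbcbabcb'
  #9 SA[9]=20  'babcb'
  #10 SA[10]=3  'bacbacbbabaacccbcbabcb'
  #11 SA[11]=6  'bacbbabaacccbcbabcb'
  #12 SA[12]=9  'bbabaacccbcbabcb'
  #13 SA[13]=2  'bbacbacbbabaacccbcbabcb'
  #14 SA[14]=22  'bcb'
  #15 SA[15]=18  'bcbabcb'
  #16 SA[16]=0  'bcbbacbacbbabaacccbcbabcb'
  #17 SA[17]=23  'cb'
  #18 SA[18]=19  'cbabcb'
  #19 SA[19]=5  'cbacbbabaacccbcbabcb'
  #20 SA[20]=8  'cbbabaacccbcbabcb'
  #21 SA[21]=1  'cbbacbacbbabaacccbcbabcb'
  #22 SA[22]=17  'cbcbabcb'
  #23 SA[23]=16  'ccbcbabcb'
  #24 SA[24]=15  'cccbcbabcb'

SA = [13, 11, 21, 4, 7, 14, 24, 12, 10, 20, 3, 6, 9, 2, 22, 18, 0, 23, 19, 5, 8, 1, 17, 16, 15]
[i] adj suffixes → lcp
  [1] 13/11 → 1 ('a')
  [2] 11/21 → 2 ('ab')
  [3] 21/4 → 1 ('a')
  [4] 4/7 → 3 ('acb')
  [5] 7/14 → 2 ('ac')
  [6] 14/24 → 0 ('')
  [7] 24/12 → 1 ('b')
  [8] 12/10 → 2 ('ba')
  [9] 10/20 → 3 ('bab')
  [10] 20/3 → 2 ('ba')
  [11] 3/6 → 4 ('bacb')
  [12] 6/9 → 1 ('b')
  [13] 9/2 → 3 ('bba')
  [14] 2/22 → 1 ('b')
  [15] 22/18 → 3 ('bcb')
  [16] 18/0 → 3 ('bcb')
  [17] 0/23 → 0 ('')
  [18] 23/19 → 2 ('cb')
  [19] 19/5 → 3 ('cba')
  [20] 5/8 → 2 ('cb')
  [21] 8/1 → 4 ('cbba')
  [22] 1/17 → 2 ('cb')
  [23] 17/16 → 1 ('c')
  [24] 16/15 → 2 ('cc')

[0, 1, 2, 1, 3, 2, 0, 1, 2, 3, 2, 4, 1, 3, 1, 3, 3, 0, 2, 3, 2, 4, 2, 1, 2]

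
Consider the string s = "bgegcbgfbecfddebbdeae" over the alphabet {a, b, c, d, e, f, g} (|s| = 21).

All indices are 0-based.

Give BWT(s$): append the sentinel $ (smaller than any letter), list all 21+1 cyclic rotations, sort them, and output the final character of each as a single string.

eeebf$cgefbdaddbggcebb

rank  rotation                last
    0  $bgegcbgfbecfddebbdeae  e
    1  ae$bgegcbgfbecfddebbde  e
    2  bbdeae$bgegcbgfbecfdde  e
    3  bdeae$bgegcbgfbecfddeb  b
    4  becfddebbdeae$bgegcbgf  f
    5  bgegcbgfbecfddebbdeae$  $
    6  bgfbecfddebbdeae$bgegc  c
    7  cbgfbecfddebbdeae$bgeg  g
    8  cfddebbdeae$bgegcbgfbe  e
    9  ddebbdeae$bgegcbgfbecf  f
   10  deae$bgegcbgfbecfddebb  b
   11  debbdeae$bgegcbgfbecfd  d
   12  e$bgegcbgfbecfddebbdea  a
   13  eae$bgegcbgfbecfddebbd  d
   14  ebbdeae$bgegcbgfbecfdd  d
   15  ecfddebbdeae$bgegcbgfb  b
   16  egcbgfbecfddebbdeae$bg  g
   17  fbecfddebbdeae$bgegcbg  g
   18  fddebbdeae$bgegcbgfbec  c
   19  gcbgfbecfddebbdeae$bge  e
   20  gegcbgfbecfddebbdeae$b  b
   21  gfbecfddebbdeae$bgegcb  b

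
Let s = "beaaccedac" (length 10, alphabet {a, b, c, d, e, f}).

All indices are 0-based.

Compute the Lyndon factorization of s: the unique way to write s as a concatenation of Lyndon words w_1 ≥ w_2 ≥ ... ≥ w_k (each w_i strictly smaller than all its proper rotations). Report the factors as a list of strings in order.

["be", "aaccedac"]

emit factor 1: 'be' (i=0, period=2)
emit factor 2: 'aaccedac' (i=2, period=8)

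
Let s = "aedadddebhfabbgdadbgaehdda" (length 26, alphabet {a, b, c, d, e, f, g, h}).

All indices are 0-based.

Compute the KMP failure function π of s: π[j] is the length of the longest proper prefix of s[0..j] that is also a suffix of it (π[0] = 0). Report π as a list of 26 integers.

π[0] = 0
j=1 s[j]='e': π[1]=0 (border '')
j=2 s[j]='d': π[2]=0 (border '')
j=3 s[j]='a': π[3]=1 (border 'a')
j=4 s[j]='d': k: 1→0; π[4]=0 (border '')
j=5 s[j]='d': π[5]=0 (border '')
j=6 s[j]='d': π[6]=0 (border '')
j=7 s[j]='e': π[7]=0 (border '')
j=8 s[j]='b': π[8]=0 (border '')
j=9 s[j]='h': π[9]=0 (border '')
j=10 s[j]='f': π[10]=0 (border '')
j=11 s[j]='a': π[11]=1 (border 'a')
j=12 s[j]='b': k: 1→0; π[12]=0 (border '')
j=13 s[j]='b': π[13]=0 (border '')
j=14 s[j]='g': π[14]=0 (border '')
j=15 s[j]='d': π[15]=0 (border '')
j=16 s[j]='a': π[16]=1 (border 'a')
j=17 s[j]='d': k: 1→0; π[17]=0 (border '')
j=18 s[j]='b': π[18]=0 (border '')
j=19 s[j]='g': π[19]=0 (border '')
j=20 s[j]='a': π[20]=1 (border 'a')
j=21 s[j]='e': π[21]=2 (border 'ae')
j=22 s[j]='h': k: 2→0; π[22]=0 (border '')
j=23 s[j]='d': π[23]=0 (border '')
j=24 s[j]='d': π[24]=0 (border '')
j=25 s[j]='a': π[25]=1 (border 'a')

[0, 0, 0, 1, 0, 0, 0, 0, 0, 0, 0, 1, 0, 0, 0, 0, 1, 0, 0, 0, 1, 2, 0, 0, 0, 1]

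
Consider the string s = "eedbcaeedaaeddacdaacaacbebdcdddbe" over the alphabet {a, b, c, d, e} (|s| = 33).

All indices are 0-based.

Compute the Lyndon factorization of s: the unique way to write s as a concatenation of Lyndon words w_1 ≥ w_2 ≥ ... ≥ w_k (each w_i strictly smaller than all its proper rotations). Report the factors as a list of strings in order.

emit factor 1: 'e' (i=0, period=1)
emit factor 2: 'e' (i=1, period=1)
emit factor 3: 'd' (i=2, period=1)
emit factor 4: 'bc' (i=3, period=2)
emit factor 5: 'aeed' (i=5, period=4)
emit factor 6: 'aaeddacd' (i=9, period=8)
emit factor 7: 'aacaacbebdcdddbe' (i=17, period=16)

["e", "e", "d", "bc", "aeed", "aaeddacd", "aacaacbebdcdddbe"]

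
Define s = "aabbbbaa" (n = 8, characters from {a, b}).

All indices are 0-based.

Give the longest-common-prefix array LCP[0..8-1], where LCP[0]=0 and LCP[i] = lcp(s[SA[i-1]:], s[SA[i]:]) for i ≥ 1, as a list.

rank | idx | suffix
   0 |   7 | a
   1 |   6 | aa
   2 |   0 | aabbbbaa
   3 |   1 | abbbbaa
   4 |   5 | baa
   5 |   4 | bbaa
   6 |   3 | bbbaa
   7 |   2 | bbbbaa

SA = [7, 6, 0, 1, 5, 4, 3, 2]
rank  pair      lcp
   1  s[7:],s[6:]  1  'a'
   2  s[6:],s[0:]  2  'aa'
   3  s[0:],s[1:]  1  'a'
   4  s[1:],s[5:]  0  ''
   5  s[5:],s[4:]  1  'b'
   6  s[4:],s[3:]  2  'bb'
   7  s[3:],s[2:]  3  'bbb'

[0, 1, 2, 1, 0, 1, 2, 3]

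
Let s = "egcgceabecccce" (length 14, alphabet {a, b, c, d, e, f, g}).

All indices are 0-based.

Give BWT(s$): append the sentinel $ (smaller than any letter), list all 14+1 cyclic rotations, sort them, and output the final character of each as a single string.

eeaecccggccb$ce

rank  rotation         last
    0  $egcgceabecccce  e
    1  abecccce$egcgce  e
    2  becccce$egcgcea  a
    3  cccce$egcgceabe  e
    4  ccce$egcgceabec  c
    5  cce$egcgceabecc  c
    6  ce$egcgceabeccc  c
    7  ceabecccce$egcg  g
    8  cgceabecccce$eg  g
    9  e$egcgceabecccc  c
   10  eabecccce$egcgc  c
   11  ecccce$egcgceab  b
   12  egcgceabecccce$  $
   13  gceabecccce$egc  c
   14  gcgceabecccce$e  e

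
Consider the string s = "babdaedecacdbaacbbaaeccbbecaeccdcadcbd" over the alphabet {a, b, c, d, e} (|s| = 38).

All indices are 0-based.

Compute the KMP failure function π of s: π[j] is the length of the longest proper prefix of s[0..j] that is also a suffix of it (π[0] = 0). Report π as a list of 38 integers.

[0, 0, 1, 0, 0, 0, 0, 0, 0, 0, 0, 0, 1, 2, 0, 0, 1, 1, 2, 0, 0, 0, 0, 1, 1, 0, 0, 0, 0, 0, 0, 0, 0, 0, 0, 0, 1, 0]

π[0] = 0
j=1 s[j]='a': π[1]=0 (border '')
j=2 s[j]='b': π[2]=1 (border 'b')
j=3 s[j]='d': k: 1→0; π[3]=0 (border '')
j=4 s[j]='a': π[4]=0 (border '')
j=5 s[j]='e': π[5]=0 (border '')
j=6 s[j]='d': π[6]=0 (border '')
j=7 s[j]='e': π[7]=0 (border '')
j=8 s[j]='c': π[8]=0 (border '')
j=9 s[j]='a': π[9]=0 (border '')
j=10 s[j]='c': π[10]=0 (border '')
j=11 s[j]='d': π[11]=0 (border '')
j=12 s[j]='b': π[12]=1 (border 'b')
j=13 s[j]='a': π[13]=2 (border 'ba')
j=14 s[j]='a': k: 2→0; π[14]=0 (border '')
j=15 s[j]='c': π[15]=0 (border '')
j=16 s[j]='b': π[16]=1 (border 'b')
j=17 s[j]='b': k: 1→0; π[17]=1 (border 'b')
j=18 s[j]='a': π[18]=2 (border 'ba')
j=19 s[j]='a': k: 2→0; π[19]=0 (border '')
j=20 s[j]='e': π[20]=0 (border '')
j=21 s[j]='c': π[21]=0 (border '')
j=22 s[j]='c': π[22]=0 (border '')
j=23 s[j]='b': π[23]=1 (border 'b')
j=24 s[j]='b': k: 1→0; π[24]=1 (border 'b')
j=25 s[j]='e': k: 1→0; π[25]=0 (border '')
j=26 s[j]='c': π[26]=0 (border '')
j=27 s[j]='a': π[27]=0 (border '')
j=28 s[j]='e': π[28]=0 (border '')
j=29 s[j]='c': π[29]=0 (border '')
j=30 s[j]='c': π[30]=0 (border '')
j=31 s[j]='d': π[31]=0 (border '')
j=32 s[j]='c': π[32]=0 (border '')
j=33 s[j]='a': π[33]=0 (border '')
j=34 s[j]='d': π[34]=0 (border '')
j=35 s[j]='c': π[35]=0 (border '')
j=36 s[j]='b': π[36]=1 (border 'b')
j=37 s[j]='d': k: 1→0; π[37]=0 (border '')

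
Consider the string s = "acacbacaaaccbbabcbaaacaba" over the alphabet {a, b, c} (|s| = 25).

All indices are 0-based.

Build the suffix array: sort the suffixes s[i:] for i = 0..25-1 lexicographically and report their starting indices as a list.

[24, 18, 7, 19, 8, 22, 14, 5, 20, 0, 2, 9, 23, 17, 13, 4, 12, 15, 6, 21, 1, 16, 3, 11, 10]

rank→(start, suffix):
  0 → (24, 'a')
  1 → (18, 'aaacaba')
  2 → (7, 'aaaccbbabcbaaacaba')
  3 → (19, 'aacaba')
  4 → (8, 'aaccbbabcbaaacaba')
  5 → (22, 'aba')
  6 → (14, 'abcbaaacaba')
  7 → (5, 'acaaaccbbabcbaaacaba')
  8 → (20, 'acaba')
  9 → (0, 'acacbacaaaccbbabcbaaacaba')
  10 → (2, 'acbacaaaccbbabcbaaacaba')
  11 → (9, 'accbbabcbaaacaba')
  12 → (23, 'ba')
  13 → (17, 'baaacaba')
  14 → (13, 'babcbaaacaba')
  15 → (4, 'bacaaaccbbabcbaaacaba')
  16 → (12, 'bbabcbaaacaba')
  17 → (15, 'bcbaaacaba')
  18 → (6, 'caaaccbbabcbaaacaba')
  19 → (21, 'caba')
  20 → (1, 'cacbacaaaccbbabcbaaacaba')
  21 → (16, 'cbaaacaba')
  22 → (3, 'cbacaaaccbbabcbaaacaba')
  23 → (11, 'cbbabcbaaacaba')
  24 → (10, 'ccbbabcbaaacaba')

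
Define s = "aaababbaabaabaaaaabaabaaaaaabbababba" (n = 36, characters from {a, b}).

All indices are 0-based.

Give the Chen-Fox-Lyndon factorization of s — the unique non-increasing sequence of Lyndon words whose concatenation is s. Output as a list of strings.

emit factor 1: 'aaababbaabaab' (i=0, period=13)
emit factor 2: 'aaaaabaab' (i=13, period=9)
emit factor 3: 'aaaaaabbababb' (i=22, period=13)
emit factor 4: 'a' (i=35, period=1)

["aaababbaabaab", "aaaaabaab", "aaaaaabbababb", "a"]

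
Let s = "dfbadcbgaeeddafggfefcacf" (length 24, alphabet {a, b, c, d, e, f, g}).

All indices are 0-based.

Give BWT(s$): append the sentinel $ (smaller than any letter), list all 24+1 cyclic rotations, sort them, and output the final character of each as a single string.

fcbgdfcfdadae$eafcdegabgf

rank  rotation                   last
    0  $dfbadcbgaeeddafggfefcacf  f
    1  acf$dfbadcbgaeeddafggfefc  c
    2  adcbgaeeddafggfefcacf$dfb  b
    3  aeeddafggfefcacf$dfbadcbg  g
    4  afggfefcacf$dfbadcbgaeedd  d
    5  badcbgaeeddafggfefcacf$df  f
    6  bgaeeddafggfefcacf$dfbadc  c
    7  cacf$dfbadcbgaeeddafggfef  f
    8  cbgaeeddafggfefcacf$dfbad  d
    9  cf$dfbadcbgaeeddafggfefca  a
   10  dafggfefcacf$dfbadcbgaeed  d
   11  dcbgaeeddafggfefcacf$dfba  a
   12  ddafggfefcacf$dfbadcbgaee  e
   13  dfbadcbgaeeddafggfefcacf$  $
   14  eddafggfefcacf$dfbadcbgae  e
   15  eeddafggfefcacf$dfbadcbga  a
   16  efcacf$dfbadcbgaeeddafggf  f
   17  f$dfbadcbgaeeddafggfefcac  c
   18  fbadcbgaeeddafggfefcacf$d  d
   19  fcacf$dfbadcbgaeeddafggfe  e
   20  fefcacf$dfbadcbgaeeddafgg  g
   21  fggfefcacf$dfbadcbgaeedda  a
   22  gaeeddafggfefcacf$dfbadcb  b
   23  gfefcacf$dfbadcbgaeeddafg  g
   24  ggfefcacf$dfbadcbgaeeddaf  f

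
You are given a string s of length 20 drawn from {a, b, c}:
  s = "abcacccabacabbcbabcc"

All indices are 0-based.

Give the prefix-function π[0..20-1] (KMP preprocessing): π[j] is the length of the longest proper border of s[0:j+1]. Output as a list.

[0, 0, 0, 1, 0, 0, 0, 1, 2, 1, 0, 1, 2, 0, 0, 0, 1, 2, 3, 0]

π[0] = 0
j=1 s[j]='b': π[1]=0 (border '')
j=2 s[j]='c': π[2]=0 (border '')
j=3 s[j]='a': π[3]=1 (border 'a')
j=4 s[j]='c': k: 1→0; π[4]=0 (border '')
j=5 s[j]='c': π[5]=0 (border '')
j=6 s[j]='c': π[6]=0 (border '')
j=7 s[j]='a': π[7]=1 (border 'a')
j=8 s[j]='b': π[8]=2 (border 'ab')
j=9 s[j]='a': k: 2→0; π[9]=1 (border 'a')
j=10 s[j]='c': k: 1→0; π[10]=0 (border '')
j=11 s[j]='a': π[11]=1 (border 'a')
j=12 s[j]='b': π[12]=2 (border 'ab')
j=13 s[j]='b': k: 2→0; π[13]=0 (border '')
j=14 s[j]='c': π[14]=0 (border '')
j=15 s[j]='b': π[15]=0 (border '')
j=16 s[j]='a': π[16]=1 (border 'a')
j=17 s[j]='b': π[17]=2 (border 'ab')
j=18 s[j]='c': π[18]=3 (border 'abc')
j=19 s[j]='c': k: 3→0; π[19]=0 (border '')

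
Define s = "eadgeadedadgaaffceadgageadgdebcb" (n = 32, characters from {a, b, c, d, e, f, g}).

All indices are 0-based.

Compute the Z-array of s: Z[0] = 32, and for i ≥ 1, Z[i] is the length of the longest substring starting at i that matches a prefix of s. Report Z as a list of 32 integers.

Z[0]=32
i=1: i≥r, start 0; Z[1]=0
i=2: i≥r, start 0; Z[2]=0
i=3: i≥r, start 0; Z[3]=0
i=4: i≥r, start 0; Z[4]=3 extend→box=[4,7)
i=5: min(r-i=2, Z[1]=0)=0; Z[5]=0
i=6: min(r-i=1, Z[2]=0)=0; Z[6]=0
i=7: i≥r, start 0; Z[7]=1 extend→box=[7,8)
i=8: i≥r, start 0; Z[8]=0
i=9: i≥r, start 0; Z[9]=0
i=10: i≥r, start 0; Z[10]=0
i=11: i≥r, start 0; Z[11]=0
i=12: i≥r, start 0; Z[12]=0
i=13: i≥r, start 0; Z[13]=0
i=14: i≥r, start 0; Z[14]=0
i=15: i≥r, start 0; Z[15]=0
i=16: i≥r, start 0; Z[16]=0
i=17: i≥r, start 0; Z[17]=4 extend→box=[17,21)
i=18: min(r-i=3, Z[1]=0)=0; Z[18]=0
i=19: min(r-i=2, Z[2]=0)=0; Z[19]=0
i=20: min(r-i=1, Z[3]=0)=0; Z[20]=0
i=21: i≥r, start 0; Z[21]=0
i=22: i≥r, start 0; Z[22]=0
i=23: i≥r, start 0; Z[23]=4 extend→box=[23,27)
i=24: min(r-i=3, Z[1]=0)=0; Z[24]=0
i=25: min(r-i=2, Z[2]=0)=0; Z[25]=0
i=26: min(r-i=1, Z[3]=0)=0; Z[26]=0
i=27: i≥r, start 0; Z[27]=0
i=28: i≥r, start 0; Z[28]=1 extend→box=[28,29)
i=29: i≥r, start 0; Z[29]=0
i=30: i≥r, start 0; Z[30]=0
i=31: i≥r, start 0; Z[31]=0

[32, 0, 0, 0, 3, 0, 0, 1, 0, 0, 0, 0, 0, 0, 0, 0, 0, 4, 0, 0, 0, 0, 0, 4, 0, 0, 0, 0, 1, 0, 0, 0]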